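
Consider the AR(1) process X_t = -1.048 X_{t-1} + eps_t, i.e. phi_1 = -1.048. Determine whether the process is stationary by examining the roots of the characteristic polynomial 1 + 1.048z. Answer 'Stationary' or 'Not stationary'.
\text{Not stationary}

The AR(p) characteristic polynomial is P(z) = 1 + 1.048z.
Stationarity requires all roots to lie outside the unit circle, i.e. |z| > 1 for every root.
This is linear in z: 1 + (1.048) z = 0  =>  z = -1/(1.048) = -0.954198,  |z| = 0.954198.
Moduli of all roots: 0.9542.
All moduli strictly greater than 1? No.
Verdict: Not stationary.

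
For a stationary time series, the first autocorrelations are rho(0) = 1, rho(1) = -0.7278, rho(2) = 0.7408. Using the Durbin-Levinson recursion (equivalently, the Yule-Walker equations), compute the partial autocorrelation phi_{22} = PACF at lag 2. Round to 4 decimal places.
\phi_{22} = 0.4489

The PACF at lag k is phi_{kk}, the last component of the solution
to the Yule-Walker system G_k phi = r_k where
  (G_k)_{ij} = rho(|i - j|), (r_k)_i = rho(i), i,j = 1..k.
Equivalently, Durbin-Levinson gives phi_{kk} iteratively:
  phi_{11} = rho(1)
  phi_{kk} = [rho(k) - sum_{j=1..k-1} phi_{k-1,j} rho(k-j)]
            / [1 - sum_{j=1..k-1} phi_{k-1,j} rho(j)],
  phi_{k,j} = phi_{k-1,j} - phi_{kk} phi_{k-1,k-j},  j = 1..k-1.
Step k = 1:
  phi_11 = rho(1) = -0.7278.
Step k = 2:
  phi_22 = [rho(2) - phi_11 rho(1)] / [1 - phi_11 rho(1)] = [0.7408 - (-0.7278)(-0.7278)] / [1 - (-0.7278)(-0.7278)]
         = 0.21110716 / 0.47030716 = 0.4489.
Therefore phi_{22} = 0.4489.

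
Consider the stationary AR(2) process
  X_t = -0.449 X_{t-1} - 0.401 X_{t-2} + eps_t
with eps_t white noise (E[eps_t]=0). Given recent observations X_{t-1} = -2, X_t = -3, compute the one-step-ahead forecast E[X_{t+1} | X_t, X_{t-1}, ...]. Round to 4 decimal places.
E[X_{t+1} \mid \mathcal F_t] = 2.1490

For an AR(p) model X_t = c + sum_i phi_i X_{t-i} + eps_t, the
one-step-ahead conditional mean is
  E[X_{t+1} | X_t, ...] = c + sum_i phi_i X_{t+1-i}.
Substitute known values:
  E[X_{t+1} | ...] = (-0.449) * (-3) + (-0.401) * (-2)
                   = 2.1490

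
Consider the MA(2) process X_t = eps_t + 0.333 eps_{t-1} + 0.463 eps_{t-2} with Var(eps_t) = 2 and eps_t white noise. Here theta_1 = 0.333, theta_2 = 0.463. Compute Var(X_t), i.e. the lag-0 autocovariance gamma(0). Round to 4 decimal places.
\gamma(0) = 2.6505

For an MA(q) process X_t = eps_t + sum_i theta_i eps_{t-i} with
Var(eps_t) = sigma^2, the variance is
  gamma(0) = sigma^2 * (1 + sum_i theta_i^2).
  sum_i theta_i^2 = (0.333)^2 + (0.463)^2 = 0.110889 + 0.214369 = 0.325258.
  gamma(0) = 2 * (1 + 0.325258) = 2 * 1.325258 = 2.650516, which rounds to 2.6505.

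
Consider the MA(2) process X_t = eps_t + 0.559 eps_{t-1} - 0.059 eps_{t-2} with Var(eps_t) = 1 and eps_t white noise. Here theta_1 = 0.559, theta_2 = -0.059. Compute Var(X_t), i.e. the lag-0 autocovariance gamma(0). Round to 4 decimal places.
\gamma(0) = 1.3160

For an MA(q) process X_t = eps_t + sum_i theta_i eps_{t-i} with
Var(eps_t) = sigma^2, the variance is
  gamma(0) = sigma^2 * (1 + sum_i theta_i^2).
  sum_i theta_i^2 = (0.559)^2 + (-0.059)^2 = 0.312481 + 0.003481 = 0.315962.
  gamma(0) = 1 * (1 + 0.315962) = 1 * 1.315962 = 1.315962, which rounds to 1.3160.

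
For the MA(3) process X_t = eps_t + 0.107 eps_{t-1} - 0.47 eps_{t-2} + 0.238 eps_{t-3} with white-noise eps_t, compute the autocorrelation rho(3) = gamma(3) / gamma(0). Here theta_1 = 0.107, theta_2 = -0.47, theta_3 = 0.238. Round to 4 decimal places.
\rho(3) = 0.1846

For an MA(q) process with theta_0 = 1, the autocovariance is
  gamma(k) = sigma^2 * sum_{i=0..q-k} theta_i * theta_{i+k},
and rho(k) = gamma(k) / gamma(0). Sigma^2 cancels.
  numerator   = (1)*(0.238) = 0.238.
  denominator = (1)^2 + (0.107)^2 + (-0.47)^2 + (0.238)^2 = 1.288993.
  rho(3) = 0.238 / 1.288993 = 0.1846.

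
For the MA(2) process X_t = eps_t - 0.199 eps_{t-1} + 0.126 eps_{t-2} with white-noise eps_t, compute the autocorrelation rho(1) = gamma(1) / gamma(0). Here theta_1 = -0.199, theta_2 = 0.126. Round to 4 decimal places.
\rho(1) = -0.2123

For an MA(q) process with theta_0 = 1, the autocovariance is
  gamma(k) = sigma^2 * sum_{i=0..q-k} theta_i * theta_{i+k},
and rho(k) = gamma(k) / gamma(0). Sigma^2 cancels.
  numerator   = (1)*(-0.199) + (-0.199)*(0.126) = -0.224074.
  denominator = (1)^2 + (-0.199)^2 + (0.126)^2 = 1.055477.
  rho(1) = -0.224074 / 1.055477 = -0.2123.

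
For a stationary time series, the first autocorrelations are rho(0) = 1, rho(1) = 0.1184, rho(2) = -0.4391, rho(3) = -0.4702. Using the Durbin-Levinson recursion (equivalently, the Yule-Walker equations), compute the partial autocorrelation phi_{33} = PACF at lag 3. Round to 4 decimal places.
\phi_{33} = -0.4370

The PACF at lag k is phi_{kk}, the last component of the solution
to the Yule-Walker system G_k phi = r_k where
  (G_k)_{ij} = rho(|i - j|), (r_k)_i = rho(i), i,j = 1..k.
Equivalently, Durbin-Levinson gives phi_{kk} iteratively:
  phi_{11} = rho(1)
  phi_{kk} = [rho(k) - sum_{j=1..k-1} phi_{k-1,j} rho(k-j)]
            / [1 - sum_{j=1..k-1} phi_{k-1,j} rho(j)],
  phi_{k,j} = phi_{k-1,j} - phi_{kk} phi_{k-1,k-j},  j = 1..k-1.
Step k = 1:
  phi_11 = rho(1) = 0.1184.
Step k = 2:
  phi_22 = [rho(2) - phi_11 rho(1)] / [1 - phi_11 rho(1)] = [-0.4391 - (0.1184)(0.1184)] / [1 - (0.1184)(0.1184)]
         = -0.45311856 / 0.98598144 = -0.459561.
  Update: phi_21 = phi_11 - phi_22 phi_11 = 0.1184 - (-0.459561)(0.1184) = 0.172812.
Step k = 3:
  phi_33 = [rho(3) - phi_21 rho(2) - phi_22 rho(1)] / [1 - phi_21 rho(1) - phi_22 rho(2)]
    numerator   = -0.4702 - (0.172812)(-0.4391) - (-0.459561)(0.1184) = -0.33990623
    denominator = 1 - (0.172812)(0.1184) - (-0.459561)(-0.4391) = 0.77774585
  phi_33 = -0.33990623 / 0.77774585 = -0.437.
Therefore phi_{33} = -0.4370.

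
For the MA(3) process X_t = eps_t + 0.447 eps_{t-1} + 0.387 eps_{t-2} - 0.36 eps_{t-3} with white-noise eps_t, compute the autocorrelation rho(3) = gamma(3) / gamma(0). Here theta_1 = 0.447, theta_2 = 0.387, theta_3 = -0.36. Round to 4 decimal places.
\rho(3) = -0.2434

For an MA(q) process with theta_0 = 1, the autocovariance is
  gamma(k) = sigma^2 * sum_{i=0..q-k} theta_i * theta_{i+k},
and rho(k) = gamma(k) / gamma(0). Sigma^2 cancels.
  numerator   = (1)*(-0.36) = -0.36.
  denominator = (1)^2 + (0.447)^2 + (0.387)^2 + (-0.36)^2 = 1.479178.
  rho(3) = -0.36 / 1.479178 = -0.2434.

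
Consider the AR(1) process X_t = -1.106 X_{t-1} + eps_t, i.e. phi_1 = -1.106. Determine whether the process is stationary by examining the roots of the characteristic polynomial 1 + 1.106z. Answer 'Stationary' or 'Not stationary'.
\text{Not stationary}

The AR(p) characteristic polynomial is P(z) = 1 + 1.106z.
Stationarity requires all roots to lie outside the unit circle, i.e. |z| > 1 for every root.
This is linear in z: 1 + (1.106) z = 0  =>  z = -1/(1.106) = -0.904159,  |z| = 0.904159.
Moduli of all roots: 0.9042.
All moduli strictly greater than 1? No.
Verdict: Not stationary.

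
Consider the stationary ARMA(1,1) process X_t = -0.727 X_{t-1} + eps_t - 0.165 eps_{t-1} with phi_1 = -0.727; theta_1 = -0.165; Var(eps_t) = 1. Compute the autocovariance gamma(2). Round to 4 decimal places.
\gamma(2) = 1.5404

Multiply the model equation by X_{t-k} and take expectations. With theta_0 = psi_0 = 1 and psi_j the MA(infinity) weights, this gives
  gamma(k) - sum_i phi_i gamma(k-i) = c_k,
  c_k = sigma^2 * sum_{j=k..q} theta_j psi_{j-k}   (c_k = 0 for k > q),
using gamma(-m) = gamma(m).
psi-weights needed (psi_j = theta_j + sum_i phi_i psi_{j-i}):
  psi_1 = theta_1 + phi_1 = -0.165 + (-0.727) = -0.892
Right-hand sides:
  c_0 = sigma^2 (1 + theta_1 psi_1) = 1 * (1 + (-0.165)(-0.892)) = 1 * 1.14718 = 1.14718
  c_1 = sigma^2 theta_1 = 1 * (-0.165) = -0.165
  c_2 = 0
Equations for k = 0 and k = 1 (AR order 1):
  gamma(0) = phi_1 gamma(1) + c_0
  gamma(1) = phi_1 gamma(0) + c_1
Substituting the second into the first: gamma(0) (1 - phi_1^2) = c_0 + phi_1 c_1, so
  gamma(0) = (c_0 + phi_1 c_1) / (1 - phi_1^2) = (1.14718 + (-0.727)(-0.165)) / (1 - (-0.727)^2) = 1.267135 / 0.471471 = 2.68762.
  gamma(1) = phi_1 gamma(0) + c_1 = (-0.727)(2.68762) + (-0.165) = -2.1189.
For k = 2 (> q): gamma(2) = phi_1 gamma(1) = (-0.727)(-2.1189) = 1.54044.
Therefore gamma(2) = 1.5404 (to 4 decimal places).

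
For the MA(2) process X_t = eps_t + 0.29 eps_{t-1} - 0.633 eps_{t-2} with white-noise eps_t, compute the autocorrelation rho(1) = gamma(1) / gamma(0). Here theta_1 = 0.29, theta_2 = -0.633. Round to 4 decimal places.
\rho(1) = 0.0717

For an MA(q) process with theta_0 = 1, the autocovariance is
  gamma(k) = sigma^2 * sum_{i=0..q-k} theta_i * theta_{i+k},
and rho(k) = gamma(k) / gamma(0). Sigma^2 cancels.
  numerator   = (1)*(0.29) + (0.29)*(-0.633) = 0.10643.
  denominator = (1)^2 + (0.29)^2 + (-0.633)^2 = 1.484789.
  rho(1) = 0.10643 / 1.484789 = 0.0717.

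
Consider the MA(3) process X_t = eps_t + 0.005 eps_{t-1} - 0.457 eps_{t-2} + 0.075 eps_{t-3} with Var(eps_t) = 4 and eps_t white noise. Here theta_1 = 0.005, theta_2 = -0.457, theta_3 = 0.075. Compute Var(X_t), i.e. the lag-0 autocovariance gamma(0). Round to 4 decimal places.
\gamma(0) = 4.8580

For an MA(q) process X_t = eps_t + sum_i theta_i eps_{t-i} with
Var(eps_t) = sigma^2, the variance is
  gamma(0) = sigma^2 * (1 + sum_i theta_i^2).
  sum_i theta_i^2 = (0.005)^2 + (-0.457)^2 + (0.075)^2 = 0.000025 + 0.208849 + 0.005625 = 0.214499.
  gamma(0) = 4 * (1 + 0.214499) = 4 * 1.214499 = 4.857996, which rounds to 4.8580.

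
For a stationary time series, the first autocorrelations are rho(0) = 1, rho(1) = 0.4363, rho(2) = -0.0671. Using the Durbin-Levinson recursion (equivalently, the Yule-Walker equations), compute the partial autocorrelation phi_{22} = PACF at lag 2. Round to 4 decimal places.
\phi_{22} = -0.3180

The PACF at lag k is phi_{kk}, the last component of the solution
to the Yule-Walker system G_k phi = r_k where
  (G_k)_{ij} = rho(|i - j|), (r_k)_i = rho(i), i,j = 1..k.
Equivalently, Durbin-Levinson gives phi_{kk} iteratively:
  phi_{11} = rho(1)
  phi_{kk} = [rho(k) - sum_{j=1..k-1} phi_{k-1,j} rho(k-j)]
            / [1 - sum_{j=1..k-1} phi_{k-1,j} rho(j)],
  phi_{k,j} = phi_{k-1,j} - phi_{kk} phi_{k-1,k-j},  j = 1..k-1.
Step k = 1:
  phi_11 = rho(1) = 0.4363.
Step k = 2:
  phi_22 = [rho(2) - phi_11 rho(1)] / [1 - phi_11 rho(1)] = [-0.0671 - (0.4363)(0.4363)] / [1 - (0.4363)(0.4363)]
         = -0.25745769 / 0.80964231 = -0.318.
Therefore phi_{22} = -0.3180.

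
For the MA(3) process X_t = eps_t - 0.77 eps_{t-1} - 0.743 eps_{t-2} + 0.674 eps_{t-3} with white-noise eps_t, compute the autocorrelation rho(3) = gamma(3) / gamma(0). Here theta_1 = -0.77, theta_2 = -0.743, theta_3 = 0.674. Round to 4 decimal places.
\rho(3) = 0.2593

For an MA(q) process with theta_0 = 1, the autocovariance is
  gamma(k) = sigma^2 * sum_{i=0..q-k} theta_i * theta_{i+k},
and rho(k) = gamma(k) / gamma(0). Sigma^2 cancels.
  numerator   = (1)*(0.674) = 0.674.
  denominator = (1)^2 + (-0.77)^2 + (-0.743)^2 + (0.674)^2 = 2.599225.
  rho(3) = 0.674 / 2.599225 = 0.2593.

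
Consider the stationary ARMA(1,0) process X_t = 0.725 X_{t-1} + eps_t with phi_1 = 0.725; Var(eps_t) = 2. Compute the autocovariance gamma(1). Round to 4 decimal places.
\gamma(1) = 3.0567

Multiply the model equation by X_{t-k} and take expectations. With theta_0 = psi_0 = 1 and psi_j the MA(infinity) weights, this gives
  gamma(k) - sum_i phi_i gamma(k-i) = c_k,
  c_k = sigma^2 * sum_{j=k..q} theta_j psi_{j-k}   (c_k = 0 for k > q),
using gamma(-m) = gamma(m).
Pure AR (q = 0): c_0 = sigma^2 = 2, c_k = 0 for k >= 1.
Equations for k = 0 and k = 1 (AR order 1):
  gamma(0) = phi_1 gamma(1) + c_0
  gamma(1) = phi_1 gamma(0) + c_1
Substituting the second into the first: gamma(0) (1 - phi_1^2) = c_0 + phi_1 c_1, so
  gamma(0) = c_0 / (1 - phi_1^2) = 2 / (1 - (0.725)^2) = 2 / 0.474375 = 4.216074.
  gamma(1) = phi_1 gamma(0) = (0.725)(4.216074) = 3.056653.
Therefore gamma(1) = 3.0567 (to 4 decimal places).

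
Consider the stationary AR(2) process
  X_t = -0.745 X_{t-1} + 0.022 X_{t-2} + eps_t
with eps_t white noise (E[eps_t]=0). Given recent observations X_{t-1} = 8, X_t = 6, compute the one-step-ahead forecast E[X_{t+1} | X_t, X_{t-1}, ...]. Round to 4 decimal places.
E[X_{t+1} \mid \mathcal F_t] = -4.2940

For an AR(p) model X_t = c + sum_i phi_i X_{t-i} + eps_t, the
one-step-ahead conditional mean is
  E[X_{t+1} | X_t, ...] = c + sum_i phi_i X_{t+1-i}.
Substitute known values:
  E[X_{t+1} | ...] = (-0.745) * (6) + (0.022) * (8)
                   = -4.2940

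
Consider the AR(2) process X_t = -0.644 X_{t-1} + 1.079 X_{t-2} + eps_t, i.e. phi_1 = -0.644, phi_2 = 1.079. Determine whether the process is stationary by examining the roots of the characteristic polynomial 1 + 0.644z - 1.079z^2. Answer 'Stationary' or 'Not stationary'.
\text{Not stationary}

The AR(p) characteristic polynomial is P(z) = 1 + 0.644z - 1.079z^2.
Stationarity requires all roots to lie outside the unit circle, i.e. |z| > 1 for every root.
Set 1 + (0.644) z + (-1.079) z^2 = 0, i.e. a z^2 + b z + c = 0 with a = -1.079, b = 0.644, c = 1.
Discriminant D = b^2 - 4ac = (0.644)^2 - 4*(-1.079)*1 = 0.414736 - (-4.316) = 4.730736.
D >= 0, so the roots are real: z = (-b +/- sqrt(D)) / (2a) = (-0.644 +/- 2.175026) / (-2.158).
  z_1 = (-0.644 + 2.175026) / (-2.158) = -0.7095,   |z_1| = 0.7095.
  z_2 = (-0.644 - 2.175026) / (-2.158) = 1.3063,   |z_2| = 1.3063.
Moduli of all roots: 0.7095, 1.3063.
All moduli strictly greater than 1? No.
Verdict: Not stationary.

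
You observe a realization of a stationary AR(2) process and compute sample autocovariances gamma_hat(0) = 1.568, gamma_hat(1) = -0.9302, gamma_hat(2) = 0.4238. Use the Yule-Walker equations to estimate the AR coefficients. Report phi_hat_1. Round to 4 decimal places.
\hat\phi_{1} = -0.6680

The Yule-Walker equations for an AR(p) process read, in matrix form,
  Gamma_p phi = r_p,   with   (Gamma_p)_{ij} = gamma(|i - j|),
                       (r_p)_i = gamma(i),   i,j = 1..p.
Substitute the sample gammas (Toeplitz matrix and right-hand side of size 2):
  Gamma_p = [[1.568, -0.9302], [-0.9302, 1.568]]
  r_p     = [-0.9302, 0.4238]
Written out:
  1.568 phi_1 - 0.9302 phi_2 = -0.9302
  -0.9302 phi_1 + 1.568 phi_2 = 0.4238
Solve by Cramer's rule:
  det = gamma(0)^2 - gamma(1)^2 = (1.568)^2 - (-0.9302)^2 = 2.458624 - 0.86527204 = 1.59335196
  phi_hat_1 = [gamma(1) gamma(0) - gamma(1) gamma(2)] / det = [(-0.9302)(1.568) - (-0.9302)(0.4238)] / 1.59335196 = -1.06433484 / 1.59335196 = -0.668
  phi_hat_2 = [gamma(0) gamma(2) - gamma(1)^2] / det = [(1.568)(0.4238) - (-0.9302)^2] / 1.59335196 = -0.20075364 / 1.59335196 = -0.126
So phi_hat = [-0.6680, -0.1260].
Therefore phi_hat_1 = -0.6680.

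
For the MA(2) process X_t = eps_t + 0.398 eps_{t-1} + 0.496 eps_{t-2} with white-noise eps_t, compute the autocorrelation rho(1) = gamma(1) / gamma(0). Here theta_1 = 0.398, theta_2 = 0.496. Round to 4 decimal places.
\rho(1) = 0.4240

For an MA(q) process with theta_0 = 1, the autocovariance is
  gamma(k) = sigma^2 * sum_{i=0..q-k} theta_i * theta_{i+k},
and rho(k) = gamma(k) / gamma(0). Sigma^2 cancels.
  numerator   = (1)*(0.398) + (0.398)*(0.496) = 0.595408.
  denominator = (1)^2 + (0.398)^2 + (0.496)^2 = 1.40442.
  rho(1) = 0.595408 / 1.40442 = 0.4240.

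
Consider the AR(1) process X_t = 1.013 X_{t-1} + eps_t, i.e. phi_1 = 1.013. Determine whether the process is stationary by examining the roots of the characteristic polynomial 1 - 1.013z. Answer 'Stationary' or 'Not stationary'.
\text{Not stationary}

The AR(p) characteristic polynomial is P(z) = 1 - 1.013z.
Stationarity requires all roots to lie outside the unit circle, i.e. |z| > 1 for every root.
This is linear in z: 1 + (-1.013) z = 0  =>  z = -1/(-1.013) = 0.987167,  |z| = 0.987167.
Moduli of all roots: 0.9872.
All moduli strictly greater than 1? No.
Verdict: Not stationary.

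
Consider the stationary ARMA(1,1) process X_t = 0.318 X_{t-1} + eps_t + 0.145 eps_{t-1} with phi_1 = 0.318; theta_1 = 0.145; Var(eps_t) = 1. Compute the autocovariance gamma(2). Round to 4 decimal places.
\gamma(2) = 0.1714

Multiply the model equation by X_{t-k} and take expectations. With theta_0 = psi_0 = 1 and psi_j the MA(infinity) weights, this gives
  gamma(k) - sum_i phi_i gamma(k-i) = c_k,
  c_k = sigma^2 * sum_{j=k..q} theta_j psi_{j-k}   (c_k = 0 for k > q),
using gamma(-m) = gamma(m).
psi-weights needed (psi_j = theta_j + sum_i phi_i psi_{j-i}):
  psi_1 = theta_1 + phi_1 = 0.145 + (0.318) = 0.463
Right-hand sides:
  c_0 = sigma^2 (1 + theta_1 psi_1) = 1 * (1 + (0.145)(0.463)) = 1 * 1.067135 = 1.067135
  c_1 = sigma^2 theta_1 = 1 * (0.145) = 0.145
  c_2 = 0
Equations for k = 0 and k = 1 (AR order 1):
  gamma(0) = phi_1 gamma(1) + c_0
  gamma(1) = phi_1 gamma(0) + c_1
Substituting the second into the first: gamma(0) (1 - phi_1^2) = c_0 + phi_1 c_1, so
  gamma(0) = (c_0 + phi_1 c_1) / (1 - phi_1^2) = (1.067135 + (0.318)(0.145)) / (1 - (0.318)^2) = 1.113245 / 0.898876 = 1.238486.
  gamma(1) = phi_1 gamma(0) + c_1 = (0.318)(1.238486) + (0.145) = 0.538838.
For k = 2 (> q): gamma(2) = phi_1 gamma(1) = (0.318)(0.538838) = 0.171351.
Therefore gamma(2) = 0.1714 (to 4 decimal places).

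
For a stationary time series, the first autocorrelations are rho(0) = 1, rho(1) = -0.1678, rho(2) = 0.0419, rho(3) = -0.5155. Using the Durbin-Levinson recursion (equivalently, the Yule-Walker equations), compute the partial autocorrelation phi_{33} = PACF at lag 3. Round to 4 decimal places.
\phi_{33} = -0.5210

The PACF at lag k is phi_{kk}, the last component of the solution
to the Yule-Walker system G_k phi = r_k where
  (G_k)_{ij} = rho(|i - j|), (r_k)_i = rho(i), i,j = 1..k.
Equivalently, Durbin-Levinson gives phi_{kk} iteratively:
  phi_{11} = rho(1)
  phi_{kk} = [rho(k) - sum_{j=1..k-1} phi_{k-1,j} rho(k-j)]
            / [1 - sum_{j=1..k-1} phi_{k-1,j} rho(j)],
  phi_{k,j} = phi_{k-1,j} - phi_{kk} phi_{k-1,k-j},  j = 1..k-1.
Step k = 1:
  phi_11 = rho(1) = -0.1678.
Step k = 2:
  phi_22 = [rho(2) - phi_11 rho(1)] / [1 - phi_11 rho(1)] = [0.0419 - (-0.1678)(-0.1678)] / [1 - (-0.1678)(-0.1678)]
         = 0.01374316 / 0.97184316 = 0.014141.
  Update: phi_21 = phi_11 - phi_22 phi_11 = -0.1678 - (0.014141)(-0.1678) = -0.165427.
Step k = 3:
  phi_33 = [rho(3) - phi_21 rho(2) - phi_22 rho(1)] / [1 - phi_21 rho(1) - phi_22 rho(2)]
    numerator   = -0.5155 - (-0.165427)(0.0419) - (0.014141)(-0.1678) = -0.50619569
    denominator = 1 - (-0.165427)(-0.1678) - (0.014141)(0.0419) = 0.97164881
  phi_33 = -0.50619569 / 0.97164881 = -0.521.
Therefore phi_{33} = -0.5210.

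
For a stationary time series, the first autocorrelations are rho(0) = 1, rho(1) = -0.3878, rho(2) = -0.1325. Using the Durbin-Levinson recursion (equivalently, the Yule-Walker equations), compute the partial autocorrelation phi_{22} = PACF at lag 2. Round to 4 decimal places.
\phi_{22} = -0.3330

The PACF at lag k is phi_{kk}, the last component of the solution
to the Yule-Walker system G_k phi = r_k where
  (G_k)_{ij} = rho(|i - j|), (r_k)_i = rho(i), i,j = 1..k.
Equivalently, Durbin-Levinson gives phi_{kk} iteratively:
  phi_{11} = rho(1)
  phi_{kk} = [rho(k) - sum_{j=1..k-1} phi_{k-1,j} rho(k-j)]
            / [1 - sum_{j=1..k-1} phi_{k-1,j} rho(j)],
  phi_{k,j} = phi_{k-1,j} - phi_{kk} phi_{k-1,k-j},  j = 1..k-1.
Step k = 1:
  phi_11 = rho(1) = -0.3878.
Step k = 2:
  phi_22 = [rho(2) - phi_11 rho(1)] / [1 - phi_11 rho(1)] = [-0.1325 - (-0.3878)(-0.3878)] / [1 - (-0.3878)(-0.3878)]
         = -0.28288884 / 0.84961116 = -0.333.
Therefore phi_{22} = -0.3330.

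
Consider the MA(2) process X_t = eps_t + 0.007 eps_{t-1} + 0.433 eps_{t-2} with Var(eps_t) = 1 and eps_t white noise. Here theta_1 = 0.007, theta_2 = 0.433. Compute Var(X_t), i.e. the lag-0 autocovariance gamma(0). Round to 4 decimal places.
\gamma(0) = 1.1875

For an MA(q) process X_t = eps_t + sum_i theta_i eps_{t-i} with
Var(eps_t) = sigma^2, the variance is
  gamma(0) = sigma^2 * (1 + sum_i theta_i^2).
  sum_i theta_i^2 = (0.007)^2 + (0.433)^2 = 0.000049 + 0.187489 = 0.187538.
  gamma(0) = 1 * (1 + 0.187538) = 1 * 1.187538 = 1.187538, which rounds to 1.1875.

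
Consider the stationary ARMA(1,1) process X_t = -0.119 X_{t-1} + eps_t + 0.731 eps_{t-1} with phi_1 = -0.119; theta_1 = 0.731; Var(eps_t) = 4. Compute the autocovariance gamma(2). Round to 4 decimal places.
\gamma(2) = -0.2698

Multiply the model equation by X_{t-k} and take expectations. With theta_0 = psi_0 = 1 and psi_j the MA(infinity) weights, this gives
  gamma(k) - sum_i phi_i gamma(k-i) = c_k,
  c_k = sigma^2 * sum_{j=k..q} theta_j psi_{j-k}   (c_k = 0 for k > q),
using gamma(-m) = gamma(m).
psi-weights needed (psi_j = theta_j + sum_i phi_i psi_{j-i}):
  psi_1 = theta_1 + phi_1 = 0.731 + (-0.119) = 0.612
Right-hand sides:
  c_0 = sigma^2 (1 + theta_1 psi_1) = 4 * (1 + (0.731)(0.612)) = 4 * 1.447372 = 5.789488
  c_1 = sigma^2 theta_1 = 4 * (0.731) = 2.924
  c_2 = 0
Equations for k = 0 and k = 1 (AR order 1):
  gamma(0) = phi_1 gamma(1) + c_0
  gamma(1) = phi_1 gamma(0) + c_1
Substituting the second into the first: gamma(0) (1 - phi_1^2) = c_0 + phi_1 c_1, so
  gamma(0) = (c_0 + phi_1 c_1) / (1 - phi_1^2) = (5.789488 + (-0.119)(2.924)) / (1 - (-0.119)^2) = 5.441532 / 0.985839 = 5.519696.
  gamma(1) = phi_1 gamma(0) + c_1 = (-0.119)(5.519696) + (2.924) = 2.267156.
For k = 2 (> q): gamma(2) = phi_1 gamma(1) = (-0.119)(2.267156) = -0.269792.
Therefore gamma(2) = -0.2698 (to 4 decimal places).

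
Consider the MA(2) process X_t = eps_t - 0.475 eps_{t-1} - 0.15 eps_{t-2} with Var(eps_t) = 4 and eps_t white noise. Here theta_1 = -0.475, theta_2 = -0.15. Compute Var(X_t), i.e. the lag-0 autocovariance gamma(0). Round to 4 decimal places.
\gamma(0) = 4.9925

For an MA(q) process X_t = eps_t + sum_i theta_i eps_{t-i} with
Var(eps_t) = sigma^2, the variance is
  gamma(0) = sigma^2 * (1 + sum_i theta_i^2).
  sum_i theta_i^2 = (-0.475)^2 + (-0.15)^2 = 0.225625 + 0.0225 = 0.248125.
  gamma(0) = 4 * (1 + 0.248125) = 4 * 1.248125 = 4.9925.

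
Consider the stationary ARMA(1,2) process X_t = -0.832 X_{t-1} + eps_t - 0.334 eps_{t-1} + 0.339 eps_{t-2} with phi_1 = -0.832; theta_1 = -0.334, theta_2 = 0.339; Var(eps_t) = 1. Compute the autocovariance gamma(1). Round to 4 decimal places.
\gamma(1) = -7.3252

Multiply the model equation by X_{t-k} and take expectations. With theta_0 = psi_0 = 1 and psi_j the MA(infinity) weights, this gives
  gamma(k) - sum_i phi_i gamma(k-i) = c_k,
  c_k = sigma^2 * sum_{j=k..q} theta_j psi_{j-k}   (c_k = 0 for k > q),
using gamma(-m) = gamma(m).
psi-weights needed (psi_j = theta_j + sum_i phi_i psi_{j-i}):
  psi_1 = theta_1 + phi_1 = -0.334 + (-0.832) = -1.166
  psi_2 = theta_2 + phi_1 psi_1 = 0.339 + (-0.832)(-1.166) = 1.309112
Right-hand sides:
  c_0 = sigma^2 (1 + theta_1 psi_1 + theta_2 psi_2) = 1 * (1 + (-0.334)(-1.166) + (0.339)(1.309112)) = 1 * 1.833233 = 1.833233
  c_1 = sigma^2 (theta_1 + theta_2 psi_1) = 1 * (-0.334 + (0.339)(-1.166)) = -0.729274
  c_2 = sigma^2 theta_2 = 1 * (0.339) = 0.339
Equations for k = 0 and k = 1 (AR order 1):
  gamma(0) = phi_1 gamma(1) + c_0
  gamma(1) = phi_1 gamma(0) + c_1
Substituting the second into the first: gamma(0) (1 - phi_1^2) = c_0 + phi_1 c_1, so
  gamma(0) = (c_0 + phi_1 c_1) / (1 - phi_1^2) = (1.833233 + (-0.832)(-0.729274)) / (1 - (-0.832)^2) = 2.439989 / 0.307776 = 7.927808.
  gamma(1) = phi_1 gamma(0) + c_1 = (-0.832)(7.927808) + (-0.729274) = -7.32521.
Therefore gamma(1) = -7.3252 (to 4 decimal places).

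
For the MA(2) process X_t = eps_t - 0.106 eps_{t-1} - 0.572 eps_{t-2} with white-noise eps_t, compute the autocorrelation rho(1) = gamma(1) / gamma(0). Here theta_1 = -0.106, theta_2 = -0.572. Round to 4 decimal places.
\rho(1) = -0.0339

For an MA(q) process with theta_0 = 1, the autocovariance is
  gamma(k) = sigma^2 * sum_{i=0..q-k} theta_i * theta_{i+k},
and rho(k) = gamma(k) / gamma(0). Sigma^2 cancels.
  numerator   = (1)*(-0.106) + (-0.106)*(-0.572) = -0.045368.
  denominator = (1)^2 + (-0.106)^2 + (-0.572)^2 = 1.33842.
  rho(1) = -0.045368 / 1.33842 = -0.0339.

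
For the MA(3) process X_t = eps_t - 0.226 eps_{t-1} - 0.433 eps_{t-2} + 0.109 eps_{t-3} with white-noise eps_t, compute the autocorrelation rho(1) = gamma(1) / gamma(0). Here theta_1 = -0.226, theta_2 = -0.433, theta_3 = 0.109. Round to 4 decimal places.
\rho(1) = -0.1402

For an MA(q) process with theta_0 = 1, the autocovariance is
  gamma(k) = sigma^2 * sum_{i=0..q-k} theta_i * theta_{i+k},
and rho(k) = gamma(k) / gamma(0). Sigma^2 cancels.
  numerator   = (1)*(-0.226) + (-0.226)*(-0.433) + (-0.433)*(0.109) = -0.175339.
  denominator = (1)^2 + (-0.226)^2 + (-0.433)^2 + (0.109)^2 = 1.250446.
  rho(1) = -0.175339 / 1.250446 = -0.1402.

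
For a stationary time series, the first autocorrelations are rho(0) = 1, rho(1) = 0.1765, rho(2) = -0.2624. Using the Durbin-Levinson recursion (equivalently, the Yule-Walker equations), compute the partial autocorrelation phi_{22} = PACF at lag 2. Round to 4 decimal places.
\phi_{22} = -0.3030

The PACF at lag k is phi_{kk}, the last component of the solution
to the Yule-Walker system G_k phi = r_k where
  (G_k)_{ij} = rho(|i - j|), (r_k)_i = rho(i), i,j = 1..k.
Equivalently, Durbin-Levinson gives phi_{kk} iteratively:
  phi_{11} = rho(1)
  phi_{kk} = [rho(k) - sum_{j=1..k-1} phi_{k-1,j} rho(k-j)]
            / [1 - sum_{j=1..k-1} phi_{k-1,j} rho(j)],
  phi_{k,j} = phi_{k-1,j} - phi_{kk} phi_{k-1,k-j},  j = 1..k-1.
Step k = 1:
  phi_11 = rho(1) = 0.1765.
Step k = 2:
  phi_22 = [rho(2) - phi_11 rho(1)] / [1 - phi_11 rho(1)] = [-0.2624 - (0.1765)(0.1765)] / [1 - (0.1765)(0.1765)]
         = -0.29355225 / 0.96884775 = -0.303.
Therefore phi_{22} = -0.3030.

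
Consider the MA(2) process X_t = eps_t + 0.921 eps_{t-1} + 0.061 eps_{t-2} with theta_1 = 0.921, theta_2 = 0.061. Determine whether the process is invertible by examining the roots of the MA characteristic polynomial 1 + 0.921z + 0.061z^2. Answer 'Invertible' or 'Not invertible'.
\text{Invertible}

The MA(q) characteristic polynomial is P(z) = 1 + 0.921z + 0.061z^2.
Invertibility requires all roots to lie outside the unit circle, i.e. |z| > 1 for every root.
Set 1 + (0.921) z + (0.061) z^2 = 0, i.e. a z^2 + b z + c = 0 with a = 0.061, b = 0.921, c = 1.
Discriminant D = b^2 - 4ac = (0.921)^2 - 4*(0.061)*1 = 0.848241 - (0.244) = 0.604241.
D >= 0, so the roots are real: z = (-b +/- sqrt(D)) / (2a) = (-0.921 +/- 0.777329) / (0.122).
  z_1 = (-0.921 + 0.777329) / (0.122) = -1.1776,   |z_1| = 1.1776.
  z_2 = (-0.921 - 0.777329) / (0.122) = -13.9207,   |z_2| = 13.9207.
Moduli of all roots: 1.1776, 13.9207.
All moduli strictly greater than 1? Yes.
Verdict: Invertible.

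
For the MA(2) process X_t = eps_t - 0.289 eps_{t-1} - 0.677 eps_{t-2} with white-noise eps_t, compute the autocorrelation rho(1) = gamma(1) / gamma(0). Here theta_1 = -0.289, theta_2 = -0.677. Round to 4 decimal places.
\rho(1) = -0.0605

For an MA(q) process with theta_0 = 1, the autocovariance is
  gamma(k) = sigma^2 * sum_{i=0..q-k} theta_i * theta_{i+k},
and rho(k) = gamma(k) / gamma(0). Sigma^2 cancels.
  numerator   = (1)*(-0.289) + (-0.289)*(-0.677) = -0.093347.
  denominator = (1)^2 + (-0.289)^2 + (-0.677)^2 = 1.54185.
  rho(1) = -0.093347 / 1.54185 = -0.0605.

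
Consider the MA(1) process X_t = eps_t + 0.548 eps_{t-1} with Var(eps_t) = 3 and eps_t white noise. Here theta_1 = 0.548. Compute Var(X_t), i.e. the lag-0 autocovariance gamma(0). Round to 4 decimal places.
\gamma(0) = 3.9009

For an MA(q) process X_t = eps_t + sum_i theta_i eps_{t-i} with
Var(eps_t) = sigma^2, the variance is
  gamma(0) = sigma^2 * (1 + sum_i theta_i^2).
  sum_i theta_i^2 = (0.548)^2 = 0.300304.
  gamma(0) = 3 * (1 + 0.300304) = 3 * 1.300304 = 3.900912, which rounds to 3.9009.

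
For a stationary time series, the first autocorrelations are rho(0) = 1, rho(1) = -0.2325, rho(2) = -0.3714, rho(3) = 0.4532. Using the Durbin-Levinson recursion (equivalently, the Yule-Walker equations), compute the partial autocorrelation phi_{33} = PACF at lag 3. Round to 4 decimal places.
\phi_{33} = 0.2961

The PACF at lag k is phi_{kk}, the last component of the solution
to the Yule-Walker system G_k phi = r_k where
  (G_k)_{ij} = rho(|i - j|), (r_k)_i = rho(i), i,j = 1..k.
Equivalently, Durbin-Levinson gives phi_{kk} iteratively:
  phi_{11} = rho(1)
  phi_{kk} = [rho(k) - sum_{j=1..k-1} phi_{k-1,j} rho(k-j)]
            / [1 - sum_{j=1..k-1} phi_{k-1,j} rho(j)],
  phi_{k,j} = phi_{k-1,j} - phi_{kk} phi_{k-1,k-j},  j = 1..k-1.
Step k = 1:
  phi_11 = rho(1) = -0.2325.
Step k = 2:
  phi_22 = [rho(2) - phi_11 rho(1)] / [1 - phi_11 rho(1)] = [-0.3714 - (-0.2325)(-0.2325)] / [1 - (-0.2325)(-0.2325)]
         = -0.42545625 / 0.94594375 = -0.449769.
  Update: phi_21 = phi_11 - phi_22 phi_11 = -0.2325 - (-0.449769)(-0.2325) = -0.337071.
Step k = 3:
  phi_33 = [rho(3) - phi_21 rho(2) - phi_22 rho(1)] / [1 - phi_21 rho(1) - phi_22 rho(2)]
    numerator   = 0.4532 - (-0.337071)(-0.3714) - (-0.449769)(-0.2325) = 0.2234404
    denominator = 1 - (-0.337071)(-0.2325) - (-0.449769)(-0.3714) = 0.75458668
  phi_33 = 0.2234404 / 0.75458668 = 0.2961.
Therefore phi_{33} = 0.2961.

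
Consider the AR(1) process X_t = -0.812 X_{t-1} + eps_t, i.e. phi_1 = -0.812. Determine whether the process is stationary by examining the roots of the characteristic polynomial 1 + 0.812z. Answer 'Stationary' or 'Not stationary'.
\text{Stationary}

The AR(p) characteristic polynomial is P(z) = 1 + 0.812z.
Stationarity requires all roots to lie outside the unit circle, i.e. |z| > 1 for every root.
This is linear in z: 1 + (0.812) z = 0  =>  z = -1/(0.812) = -1.231527,  |z| = 1.231527.
Moduli of all roots: 1.2315.
All moduli strictly greater than 1? Yes.
Verdict: Stationary.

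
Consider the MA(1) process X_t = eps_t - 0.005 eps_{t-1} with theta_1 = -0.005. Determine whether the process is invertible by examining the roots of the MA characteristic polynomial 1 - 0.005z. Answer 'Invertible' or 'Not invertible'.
\text{Invertible}

The MA(q) characteristic polynomial is P(z) = 1 - 0.005z.
Invertibility requires all roots to lie outside the unit circle, i.e. |z| > 1 for every root.
This is linear in z: 1 + (-0.005) z = 0  =>  z = -1/(-0.005) = 200,  |z| = 200.
Moduli of all roots: 200.0000.
All moduli strictly greater than 1? Yes.
Verdict: Invertible.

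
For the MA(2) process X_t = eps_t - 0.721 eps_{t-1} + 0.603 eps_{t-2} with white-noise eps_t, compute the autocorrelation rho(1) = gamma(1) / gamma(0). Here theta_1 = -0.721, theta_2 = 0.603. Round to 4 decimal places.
\rho(1) = -0.6136

For an MA(q) process with theta_0 = 1, the autocovariance is
  gamma(k) = sigma^2 * sum_{i=0..q-k} theta_i * theta_{i+k},
and rho(k) = gamma(k) / gamma(0). Sigma^2 cancels.
  numerator   = (1)*(-0.721) + (-0.721)*(0.603) = -1.155763.
  denominator = (1)^2 + (-0.721)^2 + (0.603)^2 = 1.88345.
  rho(1) = -1.155763 / 1.88345 = -0.6136.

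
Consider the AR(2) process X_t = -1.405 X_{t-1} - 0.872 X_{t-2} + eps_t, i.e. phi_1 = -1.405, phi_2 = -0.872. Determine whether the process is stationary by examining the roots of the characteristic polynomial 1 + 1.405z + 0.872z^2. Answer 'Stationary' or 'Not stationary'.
\text{Stationary}

The AR(p) characteristic polynomial is P(z) = 1 + 1.405z + 0.872z^2.
Stationarity requires all roots to lie outside the unit circle, i.e. |z| > 1 for every root.
Set 1 + (1.405) z + (0.872) z^2 = 0, i.e. a z^2 + b z + c = 0 with a = 0.872, b = 1.405, c = 1.
Discriminant D = b^2 - 4ac = (1.405)^2 - 4*(0.872)*1 = 1.974025 - (3.488) = -1.513975.
D < 0, so the roots are the complex-conjugate pair z = (-b +/- i sqrt(-D)) / (2a) = -0.8056 +/- 0.7055i.
For a conjugate pair |z|^2 = z * conj(z) = (product of roots) = c/a = 1/(0.872) = 1.146789, so |z| = sqrt(1.146789) = 1.0709 for both roots.
Moduli of all roots: 1.0709, 1.0709.
All moduli strictly greater than 1? Yes.
Verdict: Stationary.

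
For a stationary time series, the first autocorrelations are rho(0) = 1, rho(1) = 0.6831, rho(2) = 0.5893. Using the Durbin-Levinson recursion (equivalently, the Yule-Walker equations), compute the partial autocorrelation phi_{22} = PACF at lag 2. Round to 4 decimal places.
\phi_{22} = 0.2300

The PACF at lag k is phi_{kk}, the last component of the solution
to the Yule-Walker system G_k phi = r_k where
  (G_k)_{ij} = rho(|i - j|), (r_k)_i = rho(i), i,j = 1..k.
Equivalently, Durbin-Levinson gives phi_{kk} iteratively:
  phi_{11} = rho(1)
  phi_{kk} = [rho(k) - sum_{j=1..k-1} phi_{k-1,j} rho(k-j)]
            / [1 - sum_{j=1..k-1} phi_{k-1,j} rho(j)],
  phi_{k,j} = phi_{k-1,j} - phi_{kk} phi_{k-1,k-j},  j = 1..k-1.
Step k = 1:
  phi_11 = rho(1) = 0.6831.
Step k = 2:
  phi_22 = [rho(2) - phi_11 rho(1)] / [1 - phi_11 rho(1)] = [0.5893 - (0.6831)(0.6831)] / [1 - (0.6831)(0.6831)]
         = 0.12267439 / 0.53337439 = 0.23.
Therefore phi_{22} = 0.2300.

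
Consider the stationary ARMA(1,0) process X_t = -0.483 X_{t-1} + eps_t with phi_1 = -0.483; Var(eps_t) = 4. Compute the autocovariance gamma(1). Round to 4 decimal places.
\gamma(1) = -2.5199

Multiply the model equation by X_{t-k} and take expectations. With theta_0 = psi_0 = 1 and psi_j the MA(infinity) weights, this gives
  gamma(k) - sum_i phi_i gamma(k-i) = c_k,
  c_k = sigma^2 * sum_{j=k..q} theta_j psi_{j-k}   (c_k = 0 for k > q),
using gamma(-m) = gamma(m).
Pure AR (q = 0): c_0 = sigma^2 = 4, c_k = 0 for k >= 1.
Equations for k = 0 and k = 1 (AR order 1):
  gamma(0) = phi_1 gamma(1) + c_0
  gamma(1) = phi_1 gamma(0) + c_1
Substituting the second into the first: gamma(0) (1 - phi_1^2) = c_0 + phi_1 c_1, so
  gamma(0) = c_0 / (1 - phi_1^2) = 4 / (1 - (-0.483)^2) = 4 / 0.766711 = 5.21709.
  gamma(1) = phi_1 gamma(0) = (-0.483)(5.21709) = -2.519854.
Therefore gamma(1) = -2.5199 (to 4 decimal places).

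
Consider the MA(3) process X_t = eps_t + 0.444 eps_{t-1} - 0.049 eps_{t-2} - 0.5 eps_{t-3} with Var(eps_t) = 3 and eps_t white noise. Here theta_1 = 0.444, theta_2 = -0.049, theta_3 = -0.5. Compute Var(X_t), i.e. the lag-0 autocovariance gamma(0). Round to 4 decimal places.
\gamma(0) = 4.3486

For an MA(q) process X_t = eps_t + sum_i theta_i eps_{t-i} with
Var(eps_t) = sigma^2, the variance is
  gamma(0) = sigma^2 * (1 + sum_i theta_i^2).
  sum_i theta_i^2 = (0.444)^2 + (-0.049)^2 + (-0.5)^2 = 0.197136 + 0.002401 + 0.25 = 0.449537.
  gamma(0) = 3 * (1 + 0.449537) = 3 * 1.449537 = 4.348611, which rounds to 4.3486.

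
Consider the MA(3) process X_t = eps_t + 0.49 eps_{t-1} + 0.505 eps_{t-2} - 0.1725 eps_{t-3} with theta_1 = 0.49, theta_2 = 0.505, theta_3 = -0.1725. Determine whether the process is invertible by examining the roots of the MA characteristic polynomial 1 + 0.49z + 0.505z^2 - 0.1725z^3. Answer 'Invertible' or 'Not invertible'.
\text{Invertible}

The MA(q) characteristic polynomial is P(z) = 1 + 0.49z + 0.505z^2 - 0.1725z^3.
Invertibility requires all roots to lie outside the unit circle, i.e. |z| > 1 for every root.
Degree 3: look for a simple real root z0 first, then factor out (1 - z/z0) and solve the remaining quadratic.
Testing z0 = 4: P(4) = 1 + (0.49)(4) + (0.505)(4)^2 + (-0.1725)(4)^3
  = 1 + (1.96) + (8.08) + (-11.04) = 0.  So z_0 = 4 is a root, |z_0| = 4.
Divide out the factor (1 - 0.25 z) = (1 - z/z0) (since 1/z0 = 0.25):
  P(z) = (1 - 0.25 z)(1 + (0.74) z + (0.69) z^2)
  [check: z-coef 0.74 - (0.25) = 0.49; z^2-coef 0.69 - (0.25)(0.74) = 0.505; z^3-coef -(0.25)(0.69) = -0.1725.]
Remaining roots from the quadratic factor 1 + (0.74) z + (0.69) z^2:
  Set 1 + (0.74) z + (0.69) z^2 = 0, i.e. a z^2 + b z + c = 0 with a = 0.69, b = 0.74, c = 1.
  Discriminant D = b^2 - 4ac = (0.74)^2 - 4*(0.69)*1 = 0.5476 - (2.76) = -2.2124.
  D < 0, so the roots are the complex-conjugate pair z = (-b +/- i sqrt(-D)) / (2a) = -0.5362 +/- 1.0778i.
  For a conjugate pair |z|^2 = z * conj(z) = (product of roots) = c/a = 1/(0.69) = 1.449275, so |z| = sqrt(1.449275) = 1.2039 for both roots.
Moduli of all roots: 4.0000, 1.2039, 1.2039.
All moduli strictly greater than 1? Yes.
Verdict: Invertible.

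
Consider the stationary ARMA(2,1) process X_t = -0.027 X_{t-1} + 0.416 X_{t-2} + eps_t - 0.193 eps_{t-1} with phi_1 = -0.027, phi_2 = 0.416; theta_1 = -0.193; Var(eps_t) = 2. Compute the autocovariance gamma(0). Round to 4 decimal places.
\gamma(0) = 2.5573

Multiply the model equation by X_{t-k} and take expectations. With theta_0 = psi_0 = 1 and psi_j the MA(infinity) weights, this gives
  gamma(k) - sum_i phi_i gamma(k-i) = c_k,
  c_k = sigma^2 * sum_{j=k..q} theta_j psi_{j-k}   (c_k = 0 for k > q),
using gamma(-m) = gamma(m).
psi-weights needed (psi_j = theta_j + sum_i phi_i psi_{j-i}):
  psi_1 = theta_1 + phi_1 = -0.193 + (-0.027) = -0.22
Right-hand sides:
  c_0 = sigma^2 (1 + theta_1 psi_1) = 2 * (1 + (-0.193)(-0.22)) = 2 * 1.04246 = 2.08492
  c_1 = sigma^2 theta_1 = 2 * (-0.193) = -0.386
  c_2 = 0
Equations for k = 0, 1, 2 (AR order 2, c_2 = 0):
  (E0) gamma(0) = phi_1 gamma(1) + phi_2 gamma(2) + c_0
  (E1) gamma(1) = phi_1 gamma(0) + phi_2 gamma(1) + c_1
  (E2) gamma(2) = phi_1 gamma(1) + phi_2 gamma(0)
From (E1): gamma(1) = A gamma(0) + B with
  A = phi_1 / (1 - phi_2) = -0.027 / 0.584 = -0.046233,   B = c_1 / (1 - phi_2) = -0.386 / 0.584 = -0.660959.
Insert (E2) into (E0): gamma(0) (1 - phi_2^2) = phi_1 (1 + phi_2) gamma(1) + c_0.
  phi_1 (1 + phi_2) = (-0.027)(1.416) = -0.038232,   1 - phi_2^2 = 0.826944.
Replace gamma(1) by A gamma(0) + B and collect gamma(0):
  gamma(0) [0.826944 - (-0.038232)(-0.046233)] = (-0.038232)(-0.660959) + 2.08492
  gamma(0) * 0.825176 = 2.11019
  gamma(0) = 2.11019 / 0.825176 = 2.557259.
Therefore gamma(0) = 2.5573 (to 4 decimal places).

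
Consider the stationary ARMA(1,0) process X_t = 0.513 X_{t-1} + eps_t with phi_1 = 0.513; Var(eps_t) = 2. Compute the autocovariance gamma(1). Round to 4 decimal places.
\gamma(1) = 1.3924

Multiply the model equation by X_{t-k} and take expectations. With theta_0 = psi_0 = 1 and psi_j the MA(infinity) weights, this gives
  gamma(k) - sum_i phi_i gamma(k-i) = c_k,
  c_k = sigma^2 * sum_{j=k..q} theta_j psi_{j-k}   (c_k = 0 for k > q),
using gamma(-m) = gamma(m).
Pure AR (q = 0): c_0 = sigma^2 = 2, c_k = 0 for k >= 1.
Equations for k = 0 and k = 1 (AR order 1):
  gamma(0) = phi_1 gamma(1) + c_0
  gamma(1) = phi_1 gamma(0) + c_1
Substituting the second into the first: gamma(0) (1 - phi_1^2) = c_0 + phi_1 c_1, so
  gamma(0) = c_0 / (1 - phi_1^2) = 2 / (1 - (0.513)^2) = 2 / 0.736831 = 2.714327.
  gamma(1) = phi_1 gamma(0) = (0.513)(2.714327) = 1.39245.
Therefore gamma(1) = 1.3924 (to 4 decimal places).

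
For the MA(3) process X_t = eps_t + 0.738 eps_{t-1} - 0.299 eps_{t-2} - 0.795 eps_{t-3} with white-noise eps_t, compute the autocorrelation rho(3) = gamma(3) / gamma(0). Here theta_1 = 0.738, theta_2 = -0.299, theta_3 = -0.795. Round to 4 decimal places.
\rho(3) = -0.3508

For an MA(q) process with theta_0 = 1, the autocovariance is
  gamma(k) = sigma^2 * sum_{i=0..q-k} theta_i * theta_{i+k},
and rho(k) = gamma(k) / gamma(0). Sigma^2 cancels.
  numerator   = (1)*(-0.795) = -0.795.
  denominator = (1)^2 + (0.738)^2 + (-0.299)^2 + (-0.795)^2 = 2.26607.
  rho(3) = -0.795 / 2.26607 = -0.3508.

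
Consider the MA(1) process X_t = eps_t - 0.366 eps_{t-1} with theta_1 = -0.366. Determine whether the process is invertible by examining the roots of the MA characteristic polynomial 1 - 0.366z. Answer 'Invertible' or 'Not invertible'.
\text{Invertible}

The MA(q) characteristic polynomial is P(z) = 1 - 0.366z.
Invertibility requires all roots to lie outside the unit circle, i.e. |z| > 1 for every root.
This is linear in z: 1 + (-0.366) z = 0  =>  z = -1/(-0.366) = 2.73224,  |z| = 2.73224.
Moduli of all roots: 2.7322.
All moduli strictly greater than 1? Yes.
Verdict: Invertible.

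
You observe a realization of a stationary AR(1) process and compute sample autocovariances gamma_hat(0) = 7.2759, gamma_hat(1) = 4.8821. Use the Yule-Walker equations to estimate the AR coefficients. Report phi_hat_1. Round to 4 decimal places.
\hat\phi_{1} = 0.6710

The Yule-Walker equations for an AR(p) process read, in matrix form,
  Gamma_p phi = r_p,   with   (Gamma_p)_{ij} = gamma(|i - j|),
                       (r_p)_i = gamma(i),   i,j = 1..p.
Substitute the sample gammas (Toeplitz matrix and right-hand side of size 1):
  Gamma_p = [[7.2759]]
  r_p     = [4.8821]
With p = 1 this is the single equation gamma(0) phi_1 = gamma(1):
  phi_hat_1 = gamma(1) / gamma(0) = 4.8821 / 7.2759 = 0.6710.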